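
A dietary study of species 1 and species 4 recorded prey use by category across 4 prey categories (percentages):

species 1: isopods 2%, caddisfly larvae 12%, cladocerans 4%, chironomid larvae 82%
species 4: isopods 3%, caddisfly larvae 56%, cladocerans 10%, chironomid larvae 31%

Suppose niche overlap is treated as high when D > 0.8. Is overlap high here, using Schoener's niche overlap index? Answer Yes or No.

No

Convert percentages to proportions (divide by 100).
Σ|p₁ᵢ − p₂ᵢ| = 0.01 + 0.44 + 0.06 + 0.51 = 1.02
D = 1 − ½ × 1.02 = 1 − 0.510 = 0.4900
D = 0.4900 < 0.8 → No.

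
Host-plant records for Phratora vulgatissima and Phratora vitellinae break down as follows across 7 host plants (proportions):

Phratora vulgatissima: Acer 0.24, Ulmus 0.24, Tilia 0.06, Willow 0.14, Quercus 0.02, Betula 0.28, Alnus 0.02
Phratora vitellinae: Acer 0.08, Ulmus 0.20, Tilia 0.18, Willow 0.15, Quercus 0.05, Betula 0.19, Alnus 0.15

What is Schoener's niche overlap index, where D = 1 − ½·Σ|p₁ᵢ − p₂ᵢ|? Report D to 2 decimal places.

Σ|p₁ᵢ − p₂ᵢ| = 0.16 + 0.04 + 0.12 + 0.01 + 0.03 + 0.09 + 0.13 = 0.58
D = 1 − ½ × 0.58 = 1 − 0.290 = 0.7100

0.71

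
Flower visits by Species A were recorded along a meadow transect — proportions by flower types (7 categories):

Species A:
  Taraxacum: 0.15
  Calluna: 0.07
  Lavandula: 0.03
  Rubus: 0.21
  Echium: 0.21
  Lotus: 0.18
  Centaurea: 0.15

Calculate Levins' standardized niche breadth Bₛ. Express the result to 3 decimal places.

Σpᵢ² = 0.15² + 0.07² + 0.03² + 0.21² + 0.21² + 0.18² + 0.15² = 0.0225 + 0.0049 + 0.0009 + 0.0441 + 0.0441 + 0.0324 + 0.0225 = 0.1714
B = 1 / 0.1714 = 5.83431
Bₛ = (B − 1)/(n − 1) = (5.83431 − 1)/(7 − 1) = 4.83431/6 = 0.80572

0.806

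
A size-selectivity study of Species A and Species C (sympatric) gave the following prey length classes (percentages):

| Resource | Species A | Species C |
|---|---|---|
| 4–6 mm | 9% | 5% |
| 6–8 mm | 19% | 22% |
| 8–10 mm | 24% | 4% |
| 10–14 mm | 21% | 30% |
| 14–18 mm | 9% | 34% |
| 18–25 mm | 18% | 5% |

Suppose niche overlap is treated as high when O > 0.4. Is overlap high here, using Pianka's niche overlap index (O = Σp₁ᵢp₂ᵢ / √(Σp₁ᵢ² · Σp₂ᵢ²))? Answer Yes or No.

Convert percentages to proportions (divide by 100).
Σ p₁ᵢp₂ᵢ = 0.0045 + 0.0418 + 0.0096 + 0.0630 + 0.0306 + 0.0090 = 0.1585
Σp_1ᵢ² = 0.09² + 0.19² + 0.24² + 0.21² + 0.09² + 0.18² = 0.0081 + 0.0361 + 0.0576 + 0.0441 + 0.0081 + 0.0324 = 0.1864
Σp_2ᵢ² = 0.05² + 0.22² + 0.04² + 0.30² + 0.34² + 0.05² = 0.0025 + 0.0484 + 0.0016 + 0.0900 + 0.1156 + 0.0025 = 0.2606
O = 0.1585 / √(0.1864 × 0.2606) = 0.1585 / 0.22040 = 0.7191
O = 0.7191 > 0.4 → Yes.

Yes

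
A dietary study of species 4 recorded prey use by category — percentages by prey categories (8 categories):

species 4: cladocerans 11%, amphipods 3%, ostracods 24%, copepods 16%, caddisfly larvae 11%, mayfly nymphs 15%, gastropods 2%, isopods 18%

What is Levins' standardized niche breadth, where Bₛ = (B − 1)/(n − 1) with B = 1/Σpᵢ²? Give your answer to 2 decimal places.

0.73

Convert percentages to proportions (divide by 100).
Σpᵢ² = 0.11² + 0.03² + 0.24² + 0.16² + 0.11² + 0.15² + 0.02² + 0.18² = 0.0121 + 0.0009 + 0.0576 + 0.0256 + 0.0121 + 0.0225 + 0.0004 + 0.0324 = 0.1636
B = 1 / 0.1636 = 6.1125
Bₛ = (B − 1)/(n − 1) = (6.1125 − 1)/(8 − 1) = 5.1125/7 = 0.7304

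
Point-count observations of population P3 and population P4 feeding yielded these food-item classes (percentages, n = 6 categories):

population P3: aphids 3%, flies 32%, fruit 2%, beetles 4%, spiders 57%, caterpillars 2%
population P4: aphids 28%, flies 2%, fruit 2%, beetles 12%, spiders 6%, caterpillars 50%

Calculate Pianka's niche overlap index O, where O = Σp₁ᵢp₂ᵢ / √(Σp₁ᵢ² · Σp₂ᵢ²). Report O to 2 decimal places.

Convert percentages to proportions (divide by 100).
Σ p₁ᵢp₂ᵢ = 0.0084 + 0.0064 + 0.0004 + 0.0048 + 0.0342 + 0.0100 = 0.0642
Σp_1ᵢ² = 0.03² + 0.32² + 0.02² + 0.04² + 0.57² + 0.02² = 0.0009 + 0.1024 + 0.0004 + 0.0016 + 0.3249 + 0.0004 = 0.4306
Σp_2ᵢ² = 0.28² + 0.02² + 0.02² + 0.12² + 0.06² + 0.50² = 0.0784 + 0.0004 + 0.0004 + 0.0144 + 0.0036 + 0.2500 = 0.3472
O = 0.0642 / √(0.4306 × 0.3472) = 0.0642 / 0.38666 = 0.1660

0.17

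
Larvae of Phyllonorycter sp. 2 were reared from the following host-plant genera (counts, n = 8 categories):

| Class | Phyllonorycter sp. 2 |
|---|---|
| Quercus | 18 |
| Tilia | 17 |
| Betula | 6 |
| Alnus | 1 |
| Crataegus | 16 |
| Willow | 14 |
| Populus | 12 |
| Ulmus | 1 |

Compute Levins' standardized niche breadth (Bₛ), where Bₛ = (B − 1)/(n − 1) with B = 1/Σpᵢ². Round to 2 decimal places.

0.68

Proportions for Phyllonorycter sp. 2 (n=85): 18/85=0.2118, 17/85=0.2000, 6/85=0.0706, 1/85=0.0118, 16/85=0.1882, 14/85=0.1647, 12/85=0.1412, 1/85=0.0118
Σpᵢ² = 0.2118² + 0.2000² + 0.0706² + 0.0118² + 0.1882² + 0.1647² + 0.1412² + 0.0118² = 0.044859 + 0.040000 + 0.004984 + 0.000139 + 0.035419 + 0.027126 + 0.019937 + 0.000139 = 0.172603
B = 1 / 0.172603 = 5.7936
Bₛ = (B − 1)/(n − 1) = (5.7936 − 1)/(8 − 1) = 4.7936/7 = 0.6848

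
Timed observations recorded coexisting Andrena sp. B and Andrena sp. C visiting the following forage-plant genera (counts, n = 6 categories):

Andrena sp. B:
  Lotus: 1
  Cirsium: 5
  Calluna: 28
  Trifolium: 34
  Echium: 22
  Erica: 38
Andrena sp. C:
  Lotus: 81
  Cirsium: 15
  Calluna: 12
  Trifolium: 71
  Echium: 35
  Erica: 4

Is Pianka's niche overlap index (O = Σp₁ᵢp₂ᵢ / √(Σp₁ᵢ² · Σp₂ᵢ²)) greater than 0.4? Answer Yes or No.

Yes

Proportions for Andrena sp. B (n=128): 1/128=0.0078, 5/128=0.0391, 28/128=0.2188, 34/128=0.2656, 22/128=0.1719, 38/128=0.2969
Proportions for Andrena sp. C (n=218): 81/218=0.3716, 15/218=0.0688, 12/218=0.0550, 71/218=0.3257, 35/218=0.1606, 4/218=0.0183
Σ p₁ᵢp₂ᵢ = 0.002898 + 0.002690 + 0.012034 + 0.086506 + 0.027607 + 0.005433 = 0.137168
Σp_1ᵢ² = 0.0078² + 0.0391² + 0.2188² + 0.2656² + 0.1719² + 0.2969² = 0.000061 + 0.001529 + 0.047873 + 0.070543 + 0.029550 + 0.088150 = 0.237706
Σp_2ᵢ² = 0.3716² + 0.0688² + 0.0550² + 0.3257² + 0.1606² + 0.0183² = 0.138087 + 0.004733 + 0.003025 + 0.106080 + 0.025792 + 0.000335 = 0.278052
O = 0.137168 / √(0.237706 × 0.278052) = 0.137168 / 0.2570888 = 0.5335
O = 0.5335 > 0.4 → Yes.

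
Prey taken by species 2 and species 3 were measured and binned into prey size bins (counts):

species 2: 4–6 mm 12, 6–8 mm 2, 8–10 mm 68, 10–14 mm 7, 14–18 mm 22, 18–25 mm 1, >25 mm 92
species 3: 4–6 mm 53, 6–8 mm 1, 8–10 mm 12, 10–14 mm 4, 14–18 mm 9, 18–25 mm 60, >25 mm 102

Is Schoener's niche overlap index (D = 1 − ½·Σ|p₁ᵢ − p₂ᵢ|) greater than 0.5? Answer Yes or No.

Proportions for species 2 (n=204): 12/204=0.0588, 2/204=0.0098, 68/204=0.3333, 7/204=0.0343, 22/204=0.1078, 1/204=0.0049, 92/204=0.4510
Proportions for species 3 (n=241): 53/241=0.2199, 1/241=0.0041, 12/241=0.0498, 4/241=0.0166, 9/241=0.0373, 60/241=0.2490, 102/241=0.4232
Σ|p₁ᵢ − p₂ᵢ| = 0.1611 + 0.0057 + 0.2835 + 0.0177 + 0.0705 + 0.2441 + 0.0278 = 0.8104
D = 1 − ½ × 0.8104 = 1 − 0.40520 = 0.59480
D = 0.59480 > 0.5 → Yes.

Yes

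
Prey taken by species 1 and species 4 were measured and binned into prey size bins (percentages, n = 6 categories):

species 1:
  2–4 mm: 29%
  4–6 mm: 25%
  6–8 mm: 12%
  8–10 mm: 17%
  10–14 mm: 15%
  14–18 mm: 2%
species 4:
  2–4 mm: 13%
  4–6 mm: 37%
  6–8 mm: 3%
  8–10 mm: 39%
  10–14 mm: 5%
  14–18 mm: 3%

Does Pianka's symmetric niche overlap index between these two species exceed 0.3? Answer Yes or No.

Yes

Convert percentages to proportions (divide by 100).
Σ p₁ᵢp₂ᵢ = 0.0377 + 0.0925 + 0.0036 + 0.0663 + 0.0075 + 0.0006 = 0.2082
Σp_1ᵢ² = 0.29² + 0.25² + 0.12² + 0.17² + 0.15² + 0.02² = 0.0841 + 0.0625 + 0.0144 + 0.0289 + 0.0225 + 0.0004 = 0.2128
Σp_2ᵢ² = 0.13² + 0.37² + 0.03² + 0.39² + 0.05² + 0.03² = 0.0169 + 0.1369 + 0.0009 + 0.1521 + 0.0025 + 0.0009 = 0.3102
O = 0.2082 / √(0.2128 × 0.3102) = 0.2082 / 0.25693 = 0.8103
O = 0.8103 > 0.3 → Yes.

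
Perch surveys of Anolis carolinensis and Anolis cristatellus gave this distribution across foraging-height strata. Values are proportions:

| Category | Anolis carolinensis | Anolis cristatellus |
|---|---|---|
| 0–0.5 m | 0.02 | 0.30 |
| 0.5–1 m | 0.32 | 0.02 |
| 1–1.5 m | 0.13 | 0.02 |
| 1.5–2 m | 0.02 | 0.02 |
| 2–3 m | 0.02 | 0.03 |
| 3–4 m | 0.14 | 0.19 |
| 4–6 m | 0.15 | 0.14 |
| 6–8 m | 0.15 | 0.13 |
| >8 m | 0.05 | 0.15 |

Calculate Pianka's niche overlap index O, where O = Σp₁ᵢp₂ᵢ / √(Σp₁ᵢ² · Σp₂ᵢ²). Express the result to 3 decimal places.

0.483

Σ p₁ᵢp₂ᵢ = 0.0060 + 0.0064 + 0.0026 + 0.0004 + 0.0006 + 0.0266 + 0.0210 + 0.0195 + 0.0075 = 0.0906
Σp_1ᵢ² = 0.02² + 0.32² + 0.13² + 0.02² + 0.02² + 0.14² + 0.15² + 0.15² + 0.05² = 0.0004 + 0.1024 + 0.0169 + 0.0004 + 0.0004 + 0.0196 + 0.0225 + 0.0225 + 0.0025 = 0.1876
Σp_2ᵢ² = 0.30² + 0.02² + 0.02² + 0.02² + 0.03² + 0.19² + 0.14² + 0.13² + 0.15² = 0.0900 + 0.0004 + 0.0004 + 0.0004 + 0.0009 + 0.0361 + 0.0196 + 0.0169 + 0.0225 = 0.1872
O = 0.0906 / √(0.1876 × 0.1872) = 0.0906 / 0.187400 = 0.48346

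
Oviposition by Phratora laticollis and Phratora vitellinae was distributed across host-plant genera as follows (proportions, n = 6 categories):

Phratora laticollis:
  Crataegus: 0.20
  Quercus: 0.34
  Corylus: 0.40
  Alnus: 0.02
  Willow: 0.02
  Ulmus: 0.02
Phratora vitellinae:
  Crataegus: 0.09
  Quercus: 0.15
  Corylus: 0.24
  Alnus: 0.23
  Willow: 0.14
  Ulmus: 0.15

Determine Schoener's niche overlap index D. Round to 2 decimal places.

Σ|p₁ᵢ − p₂ᵢ| = 0.11 + 0.19 + 0.16 + 0.21 + 0.12 + 0.13 = 0.92
D = 1 − ½ × 0.92 = 1 − 0.460 = 0.5400

0.54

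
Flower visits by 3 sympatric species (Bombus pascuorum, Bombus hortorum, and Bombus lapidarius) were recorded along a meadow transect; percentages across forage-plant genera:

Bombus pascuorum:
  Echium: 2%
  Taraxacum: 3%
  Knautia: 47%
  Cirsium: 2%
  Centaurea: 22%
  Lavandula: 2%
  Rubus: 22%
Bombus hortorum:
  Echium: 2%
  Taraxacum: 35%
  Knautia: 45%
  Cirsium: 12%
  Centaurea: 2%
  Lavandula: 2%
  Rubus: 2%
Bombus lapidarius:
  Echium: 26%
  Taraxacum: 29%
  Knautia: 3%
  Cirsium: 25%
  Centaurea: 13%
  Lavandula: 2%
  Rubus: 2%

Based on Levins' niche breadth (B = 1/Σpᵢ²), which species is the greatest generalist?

Convert percentages to proportions (divide by 100).
Σp_pascᵢ² = 0.02² + 0.03² + 0.47² + 0.02² + 0.22² + 0.02² + 0.22² = 0.0004 + 0.0009 + 0.2209 + 0.0004 + 0.0484 + 0.0004 + 0.0484 = 0.3198
B_pasc = 1 / 0.3198 = 3.1270
Σp_hortᵢ² = 0.02² + 0.35² + 0.45² + 0.12² + 0.02² + 0.02² + 0.02² = 0.0004 + 0.1225 + 0.2025 + 0.0144 + 0.0004 + 0.0004 + 0.0004 = 0.3410
B_hort = 1 / 0.3410 = 2.9326
Σp_lapiᵢ² = 0.26² + 0.29² + 0.03² + 0.25² + 0.13² + 0.02² + 0.02² = 0.0676 + 0.0841 + 0.0009 + 0.0625 + 0.0169 + 0.0004 + 0.0004 = 0.2328
B_lapi = 1 / 0.2328 = 4.2955
Highest B → broadest niche (most generalist): Bombus lapidarius (B = 4.30).

Bombus lapidarius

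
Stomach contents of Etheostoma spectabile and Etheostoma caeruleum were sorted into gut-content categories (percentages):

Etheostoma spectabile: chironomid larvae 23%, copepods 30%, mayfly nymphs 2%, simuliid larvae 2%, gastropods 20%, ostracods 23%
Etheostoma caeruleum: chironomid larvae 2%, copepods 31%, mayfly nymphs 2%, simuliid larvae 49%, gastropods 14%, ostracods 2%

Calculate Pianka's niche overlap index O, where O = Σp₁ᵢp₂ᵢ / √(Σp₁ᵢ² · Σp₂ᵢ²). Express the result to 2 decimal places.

0.48

Convert percentages to proportions (divide by 100).
Σ p₁ᵢp₂ᵢ = 0.0046 + 0.0930 + 0.0004 + 0.0098 + 0.0280 + 0.0046 = 0.1404
Σp_1ᵢ² = 0.23² + 0.30² + 0.02² + 0.02² + 0.20² + 0.23² = 0.0529 + 0.0900 + 0.0004 + 0.0004 + 0.0400 + 0.0529 = 0.2366
Σp_2ᵢ² = 0.02² + 0.31² + 0.02² + 0.49² + 0.14² + 0.02² = 0.0004 + 0.0961 + 0.0004 + 0.2401 + 0.0196 + 0.0004 = 0.3570
O = 0.1404 / √(0.2366 × 0.3570) = 0.1404 / 0.29063 = 0.4831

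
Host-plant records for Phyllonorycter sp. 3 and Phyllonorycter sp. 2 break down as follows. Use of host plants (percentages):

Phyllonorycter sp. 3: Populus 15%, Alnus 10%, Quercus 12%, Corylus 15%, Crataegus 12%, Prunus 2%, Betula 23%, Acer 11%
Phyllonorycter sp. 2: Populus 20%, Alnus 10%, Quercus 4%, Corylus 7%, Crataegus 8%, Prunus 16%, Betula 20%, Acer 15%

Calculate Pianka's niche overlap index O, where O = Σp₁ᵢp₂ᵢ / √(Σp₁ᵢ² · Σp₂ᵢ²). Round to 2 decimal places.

Convert percentages to proportions (divide by 100).
Σ p₁ᵢp₂ᵢ = 0.0300 + 0.0100 + 0.0048 + 0.0105 + 0.0096 + 0.0032 + 0.0460 + 0.0165 = 0.1306
Σp_1ᵢ² = 0.15² + 0.10² + 0.12² + 0.15² + 0.12² + 0.02² + 0.23² + 0.11² = 0.0225 + 0.0100 + 0.0144 + 0.0225 + 0.0144 + 0.0004 + 0.0529 + 0.0121 = 0.1492
Σp_2ᵢ² = 0.20² + 0.10² + 0.04² + 0.07² + 0.08² + 0.16² + 0.20² + 0.15² = 0.0400 + 0.0100 + 0.0016 + 0.0049 + 0.0064 + 0.0256 + 0.0400 + 0.0225 = 0.1510
O = 0.1306 / √(0.1492 × 0.1510) = 0.1306 / 0.15010 = 0.8701

0.87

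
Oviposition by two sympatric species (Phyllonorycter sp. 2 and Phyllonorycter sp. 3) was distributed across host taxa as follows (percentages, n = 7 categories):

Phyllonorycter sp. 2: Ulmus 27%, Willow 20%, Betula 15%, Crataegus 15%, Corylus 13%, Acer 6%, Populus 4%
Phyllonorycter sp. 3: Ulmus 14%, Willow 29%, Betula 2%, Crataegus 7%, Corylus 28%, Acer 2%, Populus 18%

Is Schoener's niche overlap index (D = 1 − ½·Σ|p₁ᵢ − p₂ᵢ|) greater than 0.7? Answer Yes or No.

Convert percentages to proportions (divide by 100).
Σ|p₁ᵢ − p₂ᵢ| = 0.13 + 0.09 + 0.13 + 0.08 + 0.15 + 0.04 + 0.14 = 0.76
D = 1 − ½ × 0.76 = 1 − 0.380 = 0.6200
D = 0.6200 < 0.7 → No.

No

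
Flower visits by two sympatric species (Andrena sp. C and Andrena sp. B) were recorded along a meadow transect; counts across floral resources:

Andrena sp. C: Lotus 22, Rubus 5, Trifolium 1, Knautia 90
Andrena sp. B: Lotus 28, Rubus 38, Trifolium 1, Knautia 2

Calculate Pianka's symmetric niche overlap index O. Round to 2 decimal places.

0.23

Proportions for Andrena sp. C (n=118): 22/118=0.1864, 5/118=0.0424, 1/118=0.0085, 90/118=0.7627
Proportions for Andrena sp. B (n=69): 28/69=0.4058, 38/69=0.5507, 1/69=0.0145, 2/69=0.0290
Σ p₁ᵢp₂ᵢ = 0.075641 + 0.023350 + 0.000123 + 0.022118 = 0.121232
Σp_1ᵢ² = 0.1864² + 0.0424² + 0.0085² + 0.7627² = 0.034745 + 0.001798 + 0.000072 + 0.581711 = 0.618326
Σp_2ᵢ² = 0.4058² + 0.5507² + 0.0145² + 0.0290² = 0.164674 + 0.303270 + 0.000210 + 0.000841 = 0.468995
O = 0.121232 / √(0.618326 × 0.468995) = 0.121232 / 0.5385089 = 0.2251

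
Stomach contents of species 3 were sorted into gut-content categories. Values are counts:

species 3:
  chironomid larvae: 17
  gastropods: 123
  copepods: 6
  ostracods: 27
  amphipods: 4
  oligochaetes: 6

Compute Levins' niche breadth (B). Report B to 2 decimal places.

2.06

Proportions for species 3 (n=183): 17/183=0.0929, 123/183=0.6721, 6/183=0.0328, 27/183=0.1475, 4/183=0.0219, 6/183=0.0328
Σpᵢ² = 0.0929² + 0.6721² + 0.0328² + 0.1475² + 0.0219² + 0.0328² = 0.008630 + 0.451718 + 0.001076 + 0.021756 + 0.000480 + 0.001076 = 0.484736
B = 1 / 0.484736 = 2.0630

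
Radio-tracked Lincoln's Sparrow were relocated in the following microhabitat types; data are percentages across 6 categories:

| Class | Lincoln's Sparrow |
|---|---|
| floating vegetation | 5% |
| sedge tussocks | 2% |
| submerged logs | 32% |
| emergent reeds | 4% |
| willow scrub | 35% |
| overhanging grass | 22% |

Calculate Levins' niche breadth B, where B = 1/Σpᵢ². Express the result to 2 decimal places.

Convert percentages to proportions (divide by 100).
Σpᵢ² = 0.05² + 0.02² + 0.32² + 0.04² + 0.35² + 0.22² = 0.0025 + 0.0004 + 0.1024 + 0.0016 + 0.1225 + 0.0484 = 0.2778
B = 1 / 0.2778 = 3.5997

3.60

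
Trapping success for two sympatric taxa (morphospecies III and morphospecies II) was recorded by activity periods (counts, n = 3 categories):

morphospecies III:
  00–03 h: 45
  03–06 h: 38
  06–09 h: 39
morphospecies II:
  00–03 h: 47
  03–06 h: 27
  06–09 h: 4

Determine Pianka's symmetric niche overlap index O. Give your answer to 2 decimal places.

0.86

Proportions for morphospecies III (n=122): 45/122=0.3689, 38/122=0.3115, 39/122=0.3197
Proportions for morphospecies II (n=78): 47/78=0.6026, 27/78=0.3462, 4/78=0.0513
Σ p₁ᵢp₂ᵢ = 0.222299 + 0.107841 + 0.016401 = 0.346541
Σp_1ᵢ² = 0.3689² + 0.3115² + 0.3197² = 0.136087 + 0.097032 + 0.102208 = 0.335327
Σp_2ᵢ² = 0.6026² + 0.3462² + 0.0513² = 0.363127 + 0.119854 + 0.002632 = 0.485613
O = 0.346541 / √(0.335327 × 0.485613) = 0.346541 / 0.4035333 = 0.8588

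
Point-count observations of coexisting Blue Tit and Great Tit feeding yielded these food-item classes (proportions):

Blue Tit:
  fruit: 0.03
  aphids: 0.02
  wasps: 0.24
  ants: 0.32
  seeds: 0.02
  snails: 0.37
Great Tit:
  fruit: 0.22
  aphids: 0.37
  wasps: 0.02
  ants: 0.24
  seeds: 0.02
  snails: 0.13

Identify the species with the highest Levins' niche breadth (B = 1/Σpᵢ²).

Great Tit

Σp_Blueᵢ² = 0.03² + 0.02² + 0.24² + 0.32² + 0.02² + 0.37² = 0.0009 + 0.0004 + 0.0576 + 0.1024 + 0.0004 + 0.1369 = 0.2986
B_Blue = 1 / 0.2986 = 3.3490
Σp_Greaᵢ² = 0.22² + 0.37² + 0.02² + 0.24² + 0.02² + 0.13² = 0.0484 + 0.1369 + 0.0004 + 0.0576 + 0.0004 + 0.0169 = 0.2606
B_Grea = 1 / 0.2606 = 3.8373
Highest B → broadest niche (most generalist): Great Tit (B = 3.84).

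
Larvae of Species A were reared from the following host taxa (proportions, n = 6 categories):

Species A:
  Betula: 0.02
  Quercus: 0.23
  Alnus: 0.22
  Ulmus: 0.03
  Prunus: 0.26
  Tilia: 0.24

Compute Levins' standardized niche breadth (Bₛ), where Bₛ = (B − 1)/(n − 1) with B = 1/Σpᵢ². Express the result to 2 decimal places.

Σpᵢ² = 0.02² + 0.23² + 0.22² + 0.03² + 0.26² + 0.24² = 0.0004 + 0.0529 + 0.0484 + 0.0009 + 0.0676 + 0.0576 = 0.2278
B = 1 / 0.2278 = 4.3898
Bₛ = (B − 1)/(n − 1) = (4.3898 − 1)/(6 − 1) = 3.3898/5 = 0.6780

0.68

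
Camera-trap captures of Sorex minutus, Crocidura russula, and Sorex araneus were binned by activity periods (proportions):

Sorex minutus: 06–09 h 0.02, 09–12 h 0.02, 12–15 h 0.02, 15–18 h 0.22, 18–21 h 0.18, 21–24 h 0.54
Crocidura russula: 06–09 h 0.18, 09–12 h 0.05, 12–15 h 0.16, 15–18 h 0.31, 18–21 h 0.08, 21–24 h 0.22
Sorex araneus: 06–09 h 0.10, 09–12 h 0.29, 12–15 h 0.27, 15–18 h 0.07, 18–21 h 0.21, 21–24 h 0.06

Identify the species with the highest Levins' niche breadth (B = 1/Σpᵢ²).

Crocidura russula

Σp_minuᵢ² = 0.02² + 0.02² + 0.02² + 0.22² + 0.18² + 0.54² = 0.0004 + 0.0004 + 0.0004 + 0.0484 + 0.0324 + 0.2916 = 0.3736
B_minu = 1 / 0.3736 = 2.6767
Σp_russᵢ² = 0.18² + 0.05² + 0.16² + 0.31² + 0.08² + 0.22² = 0.0324 + 0.0025 + 0.0256 + 0.0961 + 0.0064 + 0.0484 = 0.2114
B_russ = 1 / 0.2114 = 4.7304
Σp_aranᵢ² = 0.10² + 0.29² + 0.27² + 0.07² + 0.21² + 0.06² = 0.0100 + 0.0841 + 0.0729 + 0.0049 + 0.0441 + 0.0036 = 0.2196
B_aran = 1 / 0.2196 = 4.5537
Highest B → broadest niche (most generalist): Crocidura russula (B = 4.73).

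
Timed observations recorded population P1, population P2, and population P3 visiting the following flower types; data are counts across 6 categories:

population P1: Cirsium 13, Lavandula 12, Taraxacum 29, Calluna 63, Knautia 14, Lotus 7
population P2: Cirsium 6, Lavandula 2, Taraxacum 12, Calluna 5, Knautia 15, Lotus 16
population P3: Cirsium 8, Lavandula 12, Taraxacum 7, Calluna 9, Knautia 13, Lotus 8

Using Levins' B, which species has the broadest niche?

population P3

Proportions for population P1 (n=138): 13/138=0.0942, 12/138=0.0870, 29/138=0.2101, 63/138=0.4565, 14/138=0.1014, 7/138=0.0507
Proportions for population P2 (n=56): 6/56=0.1071, 2/56=0.0357, 12/56=0.2143, 5/56=0.0893, 15/56=0.2679, 16/56=0.2857
Proportions for population P3 (n=57): 8/57=0.1404, 12/57=0.2105, 7/57=0.1228, 9/57=0.1579, 13/57=0.2281, 8/57=0.1404
Σp_P1ᵢ² = 0.0942² + 0.0870² + 0.2101² + 0.4565² + 0.1014² + 0.0507² = 0.008874 + 0.007569 + 0.044142 + 0.208392 + 0.010282 + 0.002570 = 0.281829
B_P1 = 1 / 0.281829 = 3.5483
Σp_P2ᵢ² = 0.1071² + 0.0357² + 0.2143² + 0.0893² + 0.2679² + 0.2857² = 0.011470 + 0.001274 + 0.045924 + 0.007974 + 0.071770 + 0.081624 = 0.220036
B_P2 = 1 / 0.220036 = 4.5447
Σp_P3ᵢ² = 0.1404² + 0.2105² + 0.1228² + 0.1579² + 0.2281² + 0.1404² = 0.019712 + 0.044310 + 0.015080 + 0.024932 + 0.052030 + 0.019712 = 0.175776
B_P3 = 1 / 0.175776 = 5.6891
Highest B → broadest niche (most generalist): population P3 (B = 5.69).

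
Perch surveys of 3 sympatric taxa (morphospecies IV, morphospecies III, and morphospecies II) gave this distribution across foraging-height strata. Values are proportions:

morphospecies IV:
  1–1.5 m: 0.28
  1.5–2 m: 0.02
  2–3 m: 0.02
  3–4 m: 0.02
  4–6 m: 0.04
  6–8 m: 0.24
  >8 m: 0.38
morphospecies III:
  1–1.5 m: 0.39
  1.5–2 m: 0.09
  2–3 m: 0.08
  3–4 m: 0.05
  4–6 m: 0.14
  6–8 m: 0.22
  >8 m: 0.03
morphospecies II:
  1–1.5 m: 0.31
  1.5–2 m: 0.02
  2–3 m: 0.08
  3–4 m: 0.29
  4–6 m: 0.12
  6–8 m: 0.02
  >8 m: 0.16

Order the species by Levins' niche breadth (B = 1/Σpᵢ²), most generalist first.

morphospecies II > morphospecies III > morphospecies IV

Σp_IVᵢ² = 0.28² + 0.02² + 0.02² + 0.02² + 0.04² + 0.24² + 0.38² = 0.0784 + 0.0004 + 0.0004 + 0.0004 + 0.0016 + 0.0576 + 0.1444 = 0.2832
B_IV = 1 / 0.2832 = 3.5311
Σp_IIIᵢ² = 0.39² + 0.09² + 0.08² + 0.05² + 0.14² + 0.22² + 0.03² = 0.1521 + 0.0081 + 0.0064 + 0.0025 + 0.0196 + 0.0484 + 0.0009 = 0.2380
B_III = 1 / 0.2380 = 4.2017
Σp_IIᵢ² = 0.31² + 0.02² + 0.08² + 0.29² + 0.12² + 0.02² + 0.16² = 0.0961 + 0.0004 + 0.0064 + 0.0841 + 0.0144 + 0.0004 + 0.0256 = 0.2274
B_II = 1 / 0.2274 = 4.3975
Ranking by B (broadest → narrowest): morphospecies II (4.40) > morphospecies III (4.20) > morphospecies IV (3.53)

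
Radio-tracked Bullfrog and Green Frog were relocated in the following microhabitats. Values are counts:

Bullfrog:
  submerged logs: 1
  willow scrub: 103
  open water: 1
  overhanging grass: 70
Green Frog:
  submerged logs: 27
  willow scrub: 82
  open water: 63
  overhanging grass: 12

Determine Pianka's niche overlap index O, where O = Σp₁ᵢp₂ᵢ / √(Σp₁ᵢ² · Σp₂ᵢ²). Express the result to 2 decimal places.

0.70

Proportions for Bullfrog (n=175): 1/175=0.0057, 103/175=0.5886, 1/175=0.0057, 70/175=0.4000
Proportions for Green Frog (n=184): 27/184=0.1467, 82/184=0.4457, 63/184=0.3424, 12/184=0.0652
Σ p₁ᵢp₂ᵢ = 0.000836 + 0.262339 + 0.001952 + 0.026080 = 0.291207
Σp_1ᵢ² = 0.0057² + 0.5886² + 0.0057² + 0.4000² = 0.000032 + 0.346450 + 0.000032 + 0.160000 = 0.506514
Σp_2ᵢ² = 0.1467² + 0.4457² + 0.3424² + 0.0652² = 0.021521 + 0.198648 + 0.117238 + 0.004251 = 0.341658
O = 0.291207 / √(0.506514 × 0.341658) = 0.291207 / 0.4159983 = 0.7000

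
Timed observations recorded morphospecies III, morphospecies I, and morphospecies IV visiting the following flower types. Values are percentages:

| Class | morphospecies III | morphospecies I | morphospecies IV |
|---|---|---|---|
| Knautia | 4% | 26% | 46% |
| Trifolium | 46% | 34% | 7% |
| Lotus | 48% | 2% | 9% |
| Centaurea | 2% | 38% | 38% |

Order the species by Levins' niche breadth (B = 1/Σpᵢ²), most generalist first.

Convert percentages to proportions (divide by 100).
Σp_IIIᵢ² = 0.04² + 0.46² + 0.48² + 0.02² = 0.0016 + 0.2116 + 0.2304 + 0.0004 = 0.4440
B_III = 1 / 0.4440 = 2.2523
Σp_Iᵢ² = 0.26² + 0.34² + 0.02² + 0.38² = 0.0676 + 0.1156 + 0.0004 + 0.1444 = 0.3280
B_I = 1 / 0.3280 = 3.0488
Σp_IVᵢ² = 0.46² + 0.07² + 0.09² + 0.38² = 0.2116 + 0.0049 + 0.0081 + 0.1444 = 0.3690
B_IV = 1 / 0.3690 = 2.7100
Ranking by B (broadest → narrowest): morphospecies I (3.05) > morphospecies IV (2.71) > morphospecies III (2.25)

morphospecies I > morphospecies IV > morphospecies III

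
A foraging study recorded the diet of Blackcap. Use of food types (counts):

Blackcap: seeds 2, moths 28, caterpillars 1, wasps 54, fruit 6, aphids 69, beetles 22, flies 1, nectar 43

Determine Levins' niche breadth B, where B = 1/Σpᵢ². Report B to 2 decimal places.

Proportions for Blackcap (n=226): 2/226=0.0088, 28/226=0.1239, 1/226=0.0044, 54/226=0.2389, 6/226=0.0265, 69/226=0.3053, 22/226=0.0973, 1/226=0.0044, 43/226=0.1903
Σpᵢ² = 0.0088² + 0.1239² + 0.0044² + 0.2389² + 0.0265² + 0.3053² + 0.0973² + 0.0044² + 0.1903² = 0.000077 + 0.015351 + 0.000019 + 0.057073 + 0.000702 + 0.093208 + 0.009467 + 0.000019 + 0.036214 = 0.212130
B = 1 / 0.212130 = 4.7141

4.71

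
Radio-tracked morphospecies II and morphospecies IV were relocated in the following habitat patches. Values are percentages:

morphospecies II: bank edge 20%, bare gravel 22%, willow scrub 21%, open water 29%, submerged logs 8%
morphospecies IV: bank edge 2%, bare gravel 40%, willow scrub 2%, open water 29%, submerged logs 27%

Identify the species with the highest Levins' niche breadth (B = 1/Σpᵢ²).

morphospecies II

Convert percentages to proportions (divide by 100).
Σp_IIᵢ² = 0.20² + 0.22² + 0.21² + 0.29² + 0.08² = 0.0400 + 0.0484 + 0.0441 + 0.0841 + 0.0064 = 0.2230
B_II = 1 / 0.2230 = 4.4843
Σp_IVᵢ² = 0.02² + 0.40² + 0.02² + 0.29² + 0.27² = 0.0004 + 0.1600 + 0.0004 + 0.0841 + 0.0729 = 0.3178
B_IV = 1 / 0.3178 = 3.1466
Highest B → broadest niche (most generalist): morphospecies II (B = 4.48).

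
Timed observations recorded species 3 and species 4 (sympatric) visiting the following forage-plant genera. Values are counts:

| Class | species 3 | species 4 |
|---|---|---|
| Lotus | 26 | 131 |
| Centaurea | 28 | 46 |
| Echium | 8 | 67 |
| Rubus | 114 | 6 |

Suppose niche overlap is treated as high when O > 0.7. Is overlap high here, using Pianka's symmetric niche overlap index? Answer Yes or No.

Proportions for species 3 (n=176): 26/176=0.1477, 28/176=0.1591, 8/176=0.0455, 114/176=0.6477
Proportions for species 4 (n=250): 131/250=0.5240, 46/250=0.1840, 67/250=0.2680, 6/250=0.0240
Σ p₁ᵢp₂ᵢ = 0.077395 + 0.029274 + 0.012194 + 0.015545 = 0.134408
Σp_1ᵢ² = 0.1477² + 0.1591² + 0.0455² + 0.6477² = 0.021815 + 0.025313 + 0.002070 + 0.419515 = 0.468713
Σp_2ᵢ² = 0.5240² + 0.1840² + 0.2680² + 0.0240² = 0.274576 + 0.033856 + 0.071824 + 0.000576 = 0.380832
O = 0.134408 / √(0.468713 × 0.380832) = 0.134408 / 0.4224937 = 0.3181
O = 0.3181 < 0.7 → No.

No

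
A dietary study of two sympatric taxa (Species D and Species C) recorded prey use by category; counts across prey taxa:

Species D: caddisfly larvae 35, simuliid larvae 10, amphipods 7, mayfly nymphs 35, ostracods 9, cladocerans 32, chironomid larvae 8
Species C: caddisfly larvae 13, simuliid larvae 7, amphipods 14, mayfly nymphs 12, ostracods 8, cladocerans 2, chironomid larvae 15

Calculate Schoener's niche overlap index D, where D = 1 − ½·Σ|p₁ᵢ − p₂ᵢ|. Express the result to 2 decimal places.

0.63

Proportions for Species D (n=136): 35/136=0.2574, 10/136=0.0735, 7/136=0.0515, 35/136=0.2574, 9/136=0.0662, 32/136=0.2353, 8/136=0.0588
Proportions for Species C (n=71): 13/71=0.1831, 7/71=0.0986, 14/71=0.1972, 12/71=0.1690, 8/71=0.1127, 2/71=0.0282, 15/71=0.2113
Σ|p₁ᵢ − p₂ᵢ| = 0.0743 + 0.0251 + 0.1457 + 0.0884 + 0.0465 + 0.2071 + 0.1525 = 0.7396
D = 1 − ½ × 0.7396 = 1 − 0.36980 = 0.63020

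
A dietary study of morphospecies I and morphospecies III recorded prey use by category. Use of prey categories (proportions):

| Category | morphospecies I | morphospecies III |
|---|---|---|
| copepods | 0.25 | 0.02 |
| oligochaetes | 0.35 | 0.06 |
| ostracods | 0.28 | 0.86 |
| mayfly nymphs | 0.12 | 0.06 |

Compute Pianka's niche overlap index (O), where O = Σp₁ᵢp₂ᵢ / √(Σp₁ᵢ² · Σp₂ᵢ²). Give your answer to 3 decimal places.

Σ p₁ᵢp₂ᵢ = 0.0050 + 0.0210 + 0.2408 + 0.0072 = 0.2740
Σp_1ᵢ² = 0.25² + 0.35² + 0.28² + 0.12² = 0.0625 + 0.1225 + 0.0784 + 0.0144 = 0.2778
Σp_2ᵢ² = 0.02² + 0.06² + 0.86² + 0.06² = 0.0004 + 0.0036 + 0.7396 + 0.0036 = 0.7472
O = 0.2740 / √(0.2778 × 0.7472) = 0.2740 / 0.455601 = 0.60140

0.601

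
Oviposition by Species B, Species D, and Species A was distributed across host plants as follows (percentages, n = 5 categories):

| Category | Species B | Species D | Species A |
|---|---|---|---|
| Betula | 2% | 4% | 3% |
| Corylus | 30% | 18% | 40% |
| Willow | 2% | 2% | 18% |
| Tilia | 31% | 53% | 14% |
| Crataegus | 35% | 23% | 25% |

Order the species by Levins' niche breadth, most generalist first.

Species A > Species B > Species D

Convert percentages to proportions (divide by 100).
Σp_Bᵢ² = 0.02² + 0.30² + 0.02² + 0.31² + 0.35² = 0.0004 + 0.0900 + 0.0004 + 0.0961 + 0.1225 = 0.3094
B_B = 1 / 0.3094 = 3.2321
Σp_Dᵢ² = 0.04² + 0.18² + 0.02² + 0.53² + 0.23² = 0.0016 + 0.0324 + 0.0004 + 0.2809 + 0.0529 = 0.3682
B_D = 1 / 0.3682 = 2.7159
Σp_Aᵢ² = 0.03² + 0.40² + 0.18² + 0.14² + 0.25² = 0.0009 + 0.1600 + 0.0324 + 0.0196 + 0.0625 = 0.2754
B_A = 1 / 0.2754 = 3.6311
Ranking by B (broadest → narrowest): Species A (3.63) > Species B (3.23) > Species D (2.72)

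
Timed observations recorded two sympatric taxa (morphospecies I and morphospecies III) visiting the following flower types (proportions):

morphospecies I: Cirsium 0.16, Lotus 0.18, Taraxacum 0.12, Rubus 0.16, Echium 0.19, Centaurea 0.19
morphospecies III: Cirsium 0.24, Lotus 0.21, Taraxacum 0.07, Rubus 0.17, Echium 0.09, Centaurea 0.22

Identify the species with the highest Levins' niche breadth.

Σp_Iᵢ² = 0.16² + 0.18² + 0.12² + 0.16² + 0.19² + 0.19² = 0.0256 + 0.0324 + 0.0144 + 0.0256 + 0.0361 + 0.0361 = 0.1702
B_I = 1 / 0.1702 = 5.8754
Σp_IIIᵢ² = 0.24² + 0.21² + 0.07² + 0.17² + 0.09² + 0.22² = 0.0576 + 0.0441 + 0.0049 + 0.0289 + 0.0081 + 0.0484 = 0.1920
B_III = 1 / 0.1920 = 5.2083
Highest B → broadest niche (most generalist): morphospecies I (B = 5.88).

morphospecies I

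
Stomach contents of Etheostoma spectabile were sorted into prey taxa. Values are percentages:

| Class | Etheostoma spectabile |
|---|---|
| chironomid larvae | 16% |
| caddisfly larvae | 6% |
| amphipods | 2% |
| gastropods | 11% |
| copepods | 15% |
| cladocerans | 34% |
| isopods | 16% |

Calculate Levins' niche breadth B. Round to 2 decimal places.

Convert percentages to proportions (divide by 100).
Σpᵢ² = 0.16² + 0.06² + 0.02² + 0.11² + 0.15² + 0.34² + 0.16² = 0.0256 + 0.0036 + 0.0004 + 0.0121 + 0.0225 + 0.1156 + 0.0256 = 0.2054
B = 1 / 0.2054 = 4.8685

4.87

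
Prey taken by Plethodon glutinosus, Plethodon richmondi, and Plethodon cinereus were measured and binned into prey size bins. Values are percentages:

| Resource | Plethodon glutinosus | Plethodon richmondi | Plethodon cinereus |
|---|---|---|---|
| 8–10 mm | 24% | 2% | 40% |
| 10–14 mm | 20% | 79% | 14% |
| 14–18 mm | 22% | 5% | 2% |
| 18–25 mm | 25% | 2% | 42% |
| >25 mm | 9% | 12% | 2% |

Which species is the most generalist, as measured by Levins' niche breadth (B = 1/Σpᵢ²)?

Convert percentages to proportions (divide by 100).
Σp_glutᵢ² = 0.24² + 0.20² + 0.22² + 0.25² + 0.09² = 0.0576 + 0.0400 + 0.0484 + 0.0625 + 0.0081 = 0.2166
B_glut = 1 / 0.2166 = 4.6168
Σp_richᵢ² = 0.02² + 0.79² + 0.05² + 0.02² + 0.12² = 0.0004 + 0.6241 + 0.0025 + 0.0004 + 0.0144 = 0.6418
B_rich = 1 / 0.6418 = 1.5581
Σp_cineᵢ² = 0.40² + 0.14² + 0.02² + 0.42² + 0.02² = 0.1600 + 0.0196 + 0.0004 + 0.1764 + 0.0004 = 0.3568
B_cine = 1 / 0.3568 = 2.8027
Highest B → broadest niche (most generalist): Plethodon glutinosus (B = 4.62).

Plethodon glutinosus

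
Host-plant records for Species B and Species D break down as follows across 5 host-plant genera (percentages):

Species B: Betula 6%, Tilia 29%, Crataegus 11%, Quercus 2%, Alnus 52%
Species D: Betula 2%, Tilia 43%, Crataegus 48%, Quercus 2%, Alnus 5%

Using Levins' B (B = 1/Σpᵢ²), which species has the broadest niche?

Species B

Convert percentages to proportions (divide by 100).
Σp_Bᵢ² = 0.06² + 0.29² + 0.11² + 0.02² + 0.52² = 0.0036 + 0.0841 + 0.0121 + 0.0004 + 0.2704 = 0.3706
B_B = 1 / 0.3706 = 2.6983
Σp_Dᵢ² = 0.02² + 0.43² + 0.48² + 0.02² + 0.05² = 0.0004 + 0.1849 + 0.2304 + 0.0004 + 0.0025 = 0.4186
B_D = 1 / 0.4186 = 2.3889
Highest B → broadest niche (most generalist): Species B (B = 2.70).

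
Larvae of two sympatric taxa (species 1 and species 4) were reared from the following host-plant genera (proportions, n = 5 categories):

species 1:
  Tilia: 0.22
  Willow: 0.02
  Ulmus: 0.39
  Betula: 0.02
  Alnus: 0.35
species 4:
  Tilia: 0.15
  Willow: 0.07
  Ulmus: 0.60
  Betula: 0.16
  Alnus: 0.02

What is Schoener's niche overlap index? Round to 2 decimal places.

Σ|p₁ᵢ − p₂ᵢ| = 0.07 + 0.05 + 0.21 + 0.14 + 0.33 = 0.80
D = 1 − ½ × 0.80 = 1 − 0.400 = 0.6000

0.60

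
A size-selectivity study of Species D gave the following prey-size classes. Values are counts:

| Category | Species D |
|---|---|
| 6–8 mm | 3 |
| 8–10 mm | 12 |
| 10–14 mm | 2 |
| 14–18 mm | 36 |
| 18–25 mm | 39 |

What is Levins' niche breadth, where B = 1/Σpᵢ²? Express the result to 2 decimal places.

2.85

Proportions for Species D (n=92): 3/92=0.0326, 12/92=0.1304, 2/92=0.0217, 36/92=0.3913, 39/92=0.4239
Σpᵢ² = 0.0326² + 0.1304² + 0.0217² + 0.3913² + 0.4239² = 0.001063 + 0.017004 + 0.000471 + 0.153116 + 0.179691 = 0.351345
B = 1 / 0.351345 = 2.8462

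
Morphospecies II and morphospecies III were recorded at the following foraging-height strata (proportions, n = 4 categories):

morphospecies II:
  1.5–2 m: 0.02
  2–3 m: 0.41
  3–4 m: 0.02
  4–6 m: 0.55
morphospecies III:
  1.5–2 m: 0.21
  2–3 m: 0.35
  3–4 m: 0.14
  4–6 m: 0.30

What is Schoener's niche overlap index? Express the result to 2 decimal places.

Σ|p₁ᵢ − p₂ᵢ| = 0.19 + 0.06 + 0.12 + 0.25 = 0.62
D = 1 − ½ × 0.62 = 1 − 0.310 = 0.6900

0.69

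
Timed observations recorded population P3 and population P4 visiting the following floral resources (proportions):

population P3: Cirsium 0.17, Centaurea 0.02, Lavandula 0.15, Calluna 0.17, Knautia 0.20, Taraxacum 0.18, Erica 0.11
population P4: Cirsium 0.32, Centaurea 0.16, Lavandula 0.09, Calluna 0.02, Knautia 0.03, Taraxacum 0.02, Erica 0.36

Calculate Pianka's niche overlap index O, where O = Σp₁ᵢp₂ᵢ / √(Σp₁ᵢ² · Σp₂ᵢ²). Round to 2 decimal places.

Σ p₁ᵢp₂ᵢ = 0.0544 + 0.0032 + 0.0135 + 0.0034 + 0.0060 + 0.0036 + 0.0396 = 0.1237
Σp_1ᵢ² = 0.17² + 0.02² + 0.15² + 0.17² + 0.20² + 0.18² + 0.11² = 0.0289 + 0.0004 + 0.0225 + 0.0289 + 0.0400 + 0.0324 + 0.0121 = 0.1652
Σp_2ᵢ² = 0.32² + 0.16² + 0.09² + 0.02² + 0.03² + 0.02² + 0.36² = 0.1024 + 0.0256 + 0.0081 + 0.0004 + 0.0009 + 0.0004 + 0.1296 = 0.2674
O = 0.1237 / √(0.1652 × 0.2674) = 0.1237 / 0.21018 = 0.5885

0.59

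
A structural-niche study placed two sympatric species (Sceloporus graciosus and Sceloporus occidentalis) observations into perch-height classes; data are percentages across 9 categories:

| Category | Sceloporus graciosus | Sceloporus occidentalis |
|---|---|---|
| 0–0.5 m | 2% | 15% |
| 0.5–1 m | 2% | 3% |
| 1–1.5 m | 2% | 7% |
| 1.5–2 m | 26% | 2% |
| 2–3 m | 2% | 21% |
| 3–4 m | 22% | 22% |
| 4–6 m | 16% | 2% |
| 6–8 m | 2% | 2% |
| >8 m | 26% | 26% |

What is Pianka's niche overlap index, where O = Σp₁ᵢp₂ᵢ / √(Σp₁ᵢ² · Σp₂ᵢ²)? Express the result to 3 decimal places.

Convert percentages to proportions (divide by 100).
Σ p₁ᵢp₂ᵢ = 0.0030 + 0.0006 + 0.0014 + 0.0052 + 0.0042 + 0.0484 + 0.0032 + 0.0004 + 0.0676 = 0.1340
Σp_1ᵢ² = 0.02² + 0.02² + 0.02² + 0.26² + 0.02² + 0.22² + 0.16² + 0.02² + 0.26² = 0.0004 + 0.0004 + 0.0004 + 0.0676 + 0.0004 + 0.0484 + 0.0256 + 0.0004 + 0.0676 = 0.2112
Σp_2ᵢ² = 0.15² + 0.03² + 0.07² + 0.02² + 0.21² + 0.22² + 0.02² + 0.02² + 0.26² = 0.0225 + 0.0009 + 0.0049 + 0.0004 + 0.0441 + 0.0484 + 0.0004 + 0.0004 + 0.0676 = 0.1896
O = 0.1340 / √(0.2112 × 0.1896) = 0.1340 / 0.200109 = 0.66964

0.670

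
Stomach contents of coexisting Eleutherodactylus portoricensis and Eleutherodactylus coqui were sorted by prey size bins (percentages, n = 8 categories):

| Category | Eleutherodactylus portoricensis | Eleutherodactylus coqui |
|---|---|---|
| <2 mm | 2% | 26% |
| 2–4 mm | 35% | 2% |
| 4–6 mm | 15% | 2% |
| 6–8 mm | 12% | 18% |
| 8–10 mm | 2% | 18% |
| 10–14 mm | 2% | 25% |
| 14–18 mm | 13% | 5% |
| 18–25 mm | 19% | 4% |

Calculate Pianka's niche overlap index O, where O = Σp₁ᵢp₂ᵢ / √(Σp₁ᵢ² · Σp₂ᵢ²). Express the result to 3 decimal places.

Convert percentages to proportions (divide by 100).
Σ p₁ᵢp₂ᵢ = 0.0052 + 0.0070 + 0.0030 + 0.0216 + 0.0036 + 0.0050 + 0.0065 + 0.0076 = 0.0595
Σp_1ᵢ² = 0.02² + 0.35² + 0.15² + 0.12² + 0.02² + 0.02² + 0.13² + 0.19² = 0.0004 + 0.1225 + 0.0225 + 0.0144 + 0.0004 + 0.0004 + 0.0169 + 0.0361 = 0.2136
Σp_2ᵢ² = 0.26² + 0.02² + 0.02² + 0.18² + 0.18² + 0.25² + 0.05² + 0.04² = 0.0676 + 0.0004 + 0.0004 + 0.0324 + 0.0324 + 0.0625 + 0.0025 + 0.0016 = 0.1998
O = 0.0595 / √(0.2136 × 0.1998) = 0.0595 / 0.206585 = 0.28802

0.288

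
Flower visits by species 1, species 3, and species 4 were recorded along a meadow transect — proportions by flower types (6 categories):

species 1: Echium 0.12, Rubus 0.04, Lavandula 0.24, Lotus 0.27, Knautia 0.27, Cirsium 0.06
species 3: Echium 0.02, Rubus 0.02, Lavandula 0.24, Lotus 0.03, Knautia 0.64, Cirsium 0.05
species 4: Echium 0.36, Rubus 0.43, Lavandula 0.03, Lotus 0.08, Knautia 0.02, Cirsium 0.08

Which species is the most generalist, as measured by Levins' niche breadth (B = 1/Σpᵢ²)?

species 1

Σp_1ᵢ² = 0.12² + 0.04² + 0.24² + 0.27² + 0.27² + 0.06² = 0.0144 + 0.0016 + 0.0576 + 0.0729 + 0.0729 + 0.0036 = 0.2230
B_1 = 1 / 0.2230 = 4.4843
Σp_3ᵢ² = 0.02² + 0.02² + 0.24² + 0.03² + 0.64² + 0.05² = 0.0004 + 0.0004 + 0.0576 + 0.0009 + 0.4096 + 0.0025 = 0.4714
B_3 = 1 / 0.4714 = 2.1213
Σp_4ᵢ² = 0.36² + 0.43² + 0.03² + 0.08² + 0.02² + 0.08² = 0.1296 + 0.1849 + 0.0009 + 0.0064 + 0.0004 + 0.0064 = 0.3286
B_4 = 1 / 0.3286 = 3.0432
Highest B → broadest niche (most generalist): species 1 (B = 4.48).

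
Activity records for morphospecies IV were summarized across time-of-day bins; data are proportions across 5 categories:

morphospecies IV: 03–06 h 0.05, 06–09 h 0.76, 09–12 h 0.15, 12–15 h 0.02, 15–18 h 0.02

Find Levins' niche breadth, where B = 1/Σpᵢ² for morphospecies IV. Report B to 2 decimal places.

1.66

Σpᵢ² = 0.05² + 0.76² + 0.15² + 0.02² + 0.02² = 0.0025 + 0.5776 + 0.0225 + 0.0004 + 0.0004 = 0.6034
B = 1 / 0.6034 = 1.6573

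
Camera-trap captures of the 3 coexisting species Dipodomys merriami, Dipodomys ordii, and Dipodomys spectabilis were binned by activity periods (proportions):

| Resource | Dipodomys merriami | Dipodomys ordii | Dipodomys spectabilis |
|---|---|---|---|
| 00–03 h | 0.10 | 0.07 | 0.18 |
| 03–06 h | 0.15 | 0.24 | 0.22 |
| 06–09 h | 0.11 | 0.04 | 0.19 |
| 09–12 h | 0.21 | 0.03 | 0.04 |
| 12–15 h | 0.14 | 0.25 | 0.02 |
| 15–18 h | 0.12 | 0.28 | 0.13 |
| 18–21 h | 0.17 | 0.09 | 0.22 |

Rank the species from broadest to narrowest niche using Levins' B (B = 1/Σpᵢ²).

Σp_merrᵢ² = 0.10² + 0.15² + 0.11² + 0.21² + 0.14² + 0.12² + 0.17² = 0.0100 + 0.0225 + 0.0121 + 0.0441 + 0.0196 + 0.0144 + 0.0289 = 0.1516
B_merr = 1 / 0.1516 = 6.5963
Σp_ordiᵢ² = 0.07² + 0.24² + 0.04² + 0.03² + 0.25² + 0.28² + 0.09² = 0.0049 + 0.0576 + 0.0016 + 0.0009 + 0.0625 + 0.0784 + 0.0081 = 0.2140
B_ordi = 1 / 0.2140 = 4.6729
Σp_specᵢ² = 0.18² + 0.22² + 0.19² + 0.04² + 0.02² + 0.13² + 0.22² = 0.0324 + 0.0484 + 0.0361 + 0.0016 + 0.0004 + 0.0169 + 0.0484 = 0.1842
B_spec = 1 / 0.1842 = 5.4289
Ranking by B (broadest → narrowest): Dipodomys merriami (6.60) > Dipodomys spectabilis (5.43) > Dipodomys ordii (4.67)

Dipodomys merriami > Dipodomys spectabilis > Dipodomys ordii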